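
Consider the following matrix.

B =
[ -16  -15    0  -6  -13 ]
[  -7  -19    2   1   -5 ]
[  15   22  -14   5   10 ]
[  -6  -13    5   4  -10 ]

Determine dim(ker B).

Row reduce to echelon form.
R2 ← R2 − (7/16)·R1: [0, -199/16, 2, 29/8, 11/16]
R3 ← R3 + (15/16)·R1: [0, 127/16, -14, -5/8, -35/16]
R4 ← R4 − (3/8)·R1: [0, -59/8, 5, 25/4, -41/8]
R3 ← R3 + (127/199)·R2: [0, 0, -2532/199, 336/199, -348/199]
R4 ← R4 − (118/199)·R2: [0, 0, 759/199, 816/199, -1101/199]
R4 ← R4 + (253/844)·R3: [0, 0, 0, 972/211, -1278/211]
4 nonzero rows, so rank(B) = 4.
B has 5 columns; by rank–nullity, nullity = 5 − 4 = 1.

1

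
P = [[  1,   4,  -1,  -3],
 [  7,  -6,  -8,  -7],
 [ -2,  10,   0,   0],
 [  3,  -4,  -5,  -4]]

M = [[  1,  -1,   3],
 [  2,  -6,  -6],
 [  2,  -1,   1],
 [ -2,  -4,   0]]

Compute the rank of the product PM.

3

First compute PM:
[[ 13, -12, -22],
 [ -7,  65,  49],
 [ 18, -58, -66],
 [ -7,  42,  28]]
Now row reduce the product.
R2 ← R2 + (7/13)·R1: [0, 761/13, 483/13]
R3 ← R3 − (18/13)·R1: [0, -538/13, -462/13]
R4 ← R4 + (7/13)·R1: [0, 462/13, 210/13]
R3 ← R3 + (538/761)·R2: [0, 0, -7056/761]
R4 ← R4 − (462/761)·R2: [0, 0, -4872/761]
R4 ← R4 − (29/42)·R3: [0, 0, 0]
3 nonzero rows, so rank(PM) = 3.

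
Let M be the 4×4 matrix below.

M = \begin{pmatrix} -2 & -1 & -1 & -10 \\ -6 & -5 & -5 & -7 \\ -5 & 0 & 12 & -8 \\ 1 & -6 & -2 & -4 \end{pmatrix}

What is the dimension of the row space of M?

Row reduce to echelon form.
R2 ← R2 − (3)·R1: [0, -2, -2, 23]
R3 ← R3 − (5/2)·R1: [0, 5/2, 29/2, 17]
R4 ← R4 + (1/2)·R1: [0, -13/2, -5/2, -9]
R3 ← R3 + (5/4)·R2: [0, 0, 12, 183/4]
R4 ← R4 − (13/4)·R2: [0, 0, 4, -335/4]
R4 ← R4 − (1/3)·R3: [0, 0, 0, -99]
Echelon form has 4 nonzero rows, so rank(M) = 4.
The row space has dimension equal to the rank: 4.

4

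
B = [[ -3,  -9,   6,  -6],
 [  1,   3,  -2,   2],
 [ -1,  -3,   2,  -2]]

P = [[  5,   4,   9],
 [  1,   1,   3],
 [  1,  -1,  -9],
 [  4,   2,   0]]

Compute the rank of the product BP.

First compute BP:
[[-42, -39, -108],
 [ 14,  13,  36],
 [-14, -13, -36]]
Now row reduce the product.
R2 ← R2 + (1/3)·R1: [0, 0, 0]
R3 ← R3 − (1/3)·R1: [0, 0, 0]
1 nonzero row, so rank(BP) = 1.

1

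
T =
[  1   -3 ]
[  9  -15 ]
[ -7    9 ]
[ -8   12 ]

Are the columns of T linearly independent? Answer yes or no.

yes

Row reduce T to echelon form.
R2 ← R2 − (9)·R1: [0, 12]
R3 ← R3 + (7)·R1: [0, -12]
R4 ← R4 + (8)·R1: [0, -12]
R3 ← R3 + R2: [0, 0]
R4 ← R4 + R2: [0, 0]
2 pivots among 2 columns.
Every column is a pivot column, so the columns are linearly independent.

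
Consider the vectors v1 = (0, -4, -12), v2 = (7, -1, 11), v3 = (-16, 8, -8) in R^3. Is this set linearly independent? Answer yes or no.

Form the matrix with these vectors as rows and row reduce.
Swap R1 ↔ R2
R3 ← R3 + (16/7)·R1: [0, 40/7, 120/7]
R3 ← R3 + (10/7)·R2: [0, 0, 0]
2 nonzero rows, so the 3 vectors span a space of dimension 2.
Since 2 < 3, the vectors are linearly dependent.

no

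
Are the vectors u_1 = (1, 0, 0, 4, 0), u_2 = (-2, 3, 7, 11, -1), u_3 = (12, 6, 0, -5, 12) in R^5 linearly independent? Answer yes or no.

Form the matrix with these vectors as rows and row reduce.
R2 ← R2 + (2)·R1: [0, 3, 7, 19, -1]
R3 ← R3 − (12)·R1: [0, 6, 0, -53, 12]
R3 ← R3 − (2)·R2: [0, 0, -14, -91, 14]
3 nonzero rows, so the 3 vectors span a space of dimension 3.
Since 3 = 3, the vectors are linearly independent.

yes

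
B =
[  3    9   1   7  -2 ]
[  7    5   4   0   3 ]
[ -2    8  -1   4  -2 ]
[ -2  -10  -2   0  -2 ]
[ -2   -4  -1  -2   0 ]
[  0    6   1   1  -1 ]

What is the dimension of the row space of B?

Row reduce to echelon form.
R2 ← R2 − (7/3)·R1: [0, -16, 5/3, -49/3, 23/3]
R3 ← R3 + (2/3)·R1: [0, 14, -1/3, 26/3, -10/3]
R4 ← R4 + (2/3)·R1: [0, -4, -4/3, 14/3, -10/3]
R5 ← R5 + (2/3)·R1: [0, 2, -1/3, 8/3, -4/3]
R3 ← R3 + (7/8)·R2: [0, 0, 9/8, -45/8, 27/8]
R4 ← R4 − (1/4)·R2: [0, 0, -7/4, 35/4, -21/4]
R5 ← R5 + (1/8)·R2: [0, 0, -1/8, 5/8, -3/8]
R6 ← R6 + (3/8)·R2: [0, 0, 13/8, -41/8, 15/8]
R4 ← R4 + (14/9)·R3: [0, 0, 0, 0, 0]
R5 ← R5 + (1/9)·R3: [0, 0, 0, 0, 0]
R6 ← R6 − (13/9)·R3: [0, 0, 0, 3, -3]
Swap R4 ↔ R6
Echelon form has 4 nonzero rows, so rank(B) = 4.
The row space has dimension equal to the rank: 4.

4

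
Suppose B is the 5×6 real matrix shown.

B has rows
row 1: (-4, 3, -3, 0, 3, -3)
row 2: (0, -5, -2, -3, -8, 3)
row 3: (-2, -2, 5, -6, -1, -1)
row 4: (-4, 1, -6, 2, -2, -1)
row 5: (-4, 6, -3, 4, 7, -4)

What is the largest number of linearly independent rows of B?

Row reduce to echelon form.
R3 ← R3 − (1/2)·R1: [0, -7/2, 13/2, -6, -5/2, 1/2]
R4 ← R4 − R1: [0, -2, -3, 2, -5, 2]
R5 ← R5 − R1: [0, 3, 0, 4, 4, -1]
R3 ← R3 − (7/10)·R2: [0, 0, 79/10, -39/10, 31/10, -8/5]
R4 ← R4 − (2/5)·R2: [0, 0, -11/5, 16/5, -9/5, 4/5]
R5 ← R5 + (3/5)·R2: [0, 0, -6/5, 11/5, -4/5, 4/5]
R4 ← R4 + (22/79)·R3: [0, 0, 0, 167/79, -74/79, 28/79]
R5 ← R5 + (12/79)·R3: [0, 0, 0, 127/79, -26/79, 44/79]
R5 ← R5 − (127/167)·R4: [0, 0, 0, 0, 64/167, 48/167]
Echelon form has 5 nonzero rows, so rank(B) = 5.
The rank gives the maximum number of linearly independent rows: 5.

5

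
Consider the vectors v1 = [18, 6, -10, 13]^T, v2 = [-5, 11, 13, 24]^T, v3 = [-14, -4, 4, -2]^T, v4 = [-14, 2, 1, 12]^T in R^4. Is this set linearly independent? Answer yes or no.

yes

Form the matrix with these vectors as rows and row reduce.
R2 ← R2 + (5/18)·R1: [0, 38/3, 92/9, 497/18]
R3 ← R3 + (7/9)·R1: [0, 2/3, -34/9, 73/9]
R4 ← R4 + (7/9)·R1: [0, 20/3, -61/9, 199/9]
R3 ← R3 − (1/19)·R2: [0, 0, -82/19, 253/38]
R4 ← R4 − (10/19)·R2: [0, 0, -231/19, 144/19]
R4 ← R4 − (231/82)·R3: [0, 0, 0, -1833/164]
4 nonzero rows, so the 4 vectors span a space of dimension 4.
Since 4 = 4, the vectors are linearly independent.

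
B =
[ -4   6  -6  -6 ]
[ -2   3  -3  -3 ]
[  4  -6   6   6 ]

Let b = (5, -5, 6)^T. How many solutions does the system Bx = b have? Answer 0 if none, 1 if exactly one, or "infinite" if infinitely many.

Row reduce the augmented matrix [B | b].
R2 ← R2 − (1/2)·R1: [0, 0, 0, 0, -15/2]
R3 ← R3 + R1: [0, 0, 0, 0, 11]
R3 ← R3 + (22/15)·R2: [0, 0, 0, 0, 0]
The echelon form has 2 nonzero rows; the last pivot sits in the augmented column, so rank(B) = 1 but rank([B|b]) = 2.
Since the ranks differ, the system is inconsistent.
It has no solutions.

0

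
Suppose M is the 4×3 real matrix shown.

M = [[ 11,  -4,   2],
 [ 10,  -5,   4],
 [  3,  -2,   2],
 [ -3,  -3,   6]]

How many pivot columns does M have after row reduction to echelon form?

2

Row reduce to echelon form.
R2 ← R2 − (10/11)·R1: [0, -15/11, 24/11]
R3 ← R3 − (3/11)·R1: [0, -10/11, 16/11]
R4 ← R4 + (3/11)·R1: [0, -45/11, 72/11]
R3 ← R3 − (2/3)·R2: [0, 0, 0]
R4 ← R4 − (3)·R2: [0, 0, 0]
Echelon form has 2 nonzero rows, so rank(M) = 2.
Each nonzero row contributes one pivot column: 2 pivot columns.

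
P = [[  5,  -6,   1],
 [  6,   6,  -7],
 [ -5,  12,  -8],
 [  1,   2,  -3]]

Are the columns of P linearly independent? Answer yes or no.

yes

Row reduce P to echelon form.
R2 ← R2 − (6/5)·R1: [0, 66/5, -41/5]
R3 ← R3 + R1: [0, 6, -7]
R4 ← R4 − (1/5)·R1: [0, 16/5, -16/5]
R3 ← R3 − (5/11)·R2: [0, 0, -36/11]
R4 ← R4 − (8/33)·R2: [0, 0, -40/33]
R4 ← R4 − (10/27)·R3: [0, 0, 0]
3 pivots among 3 columns.
Every column is a pivot column, so the columns are linearly independent.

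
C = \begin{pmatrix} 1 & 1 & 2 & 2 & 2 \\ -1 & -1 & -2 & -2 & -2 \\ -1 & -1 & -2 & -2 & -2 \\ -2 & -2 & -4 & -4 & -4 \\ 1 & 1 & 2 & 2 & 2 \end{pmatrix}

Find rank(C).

1

Row reduce to echelon form.
R2 ← R2 + R1: [0, 0, 0, 0, 0]
R3 ← R3 + R1: [0, 0, 0, 0, 0]
R4 ← R4 + (2)·R1: [0, 0, 0, 0, 0]
R5 ← R5 − R1: [0, 0, 0, 0, 0]
Echelon form has 1 nonzero row, so rank(C) = 1.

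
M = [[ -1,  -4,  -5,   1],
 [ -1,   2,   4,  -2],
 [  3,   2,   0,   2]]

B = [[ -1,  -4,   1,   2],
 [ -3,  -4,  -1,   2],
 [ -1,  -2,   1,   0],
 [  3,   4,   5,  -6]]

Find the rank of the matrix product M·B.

2

First compute MB:
[[ 21,  34,   3, -16],
 [-15, -20,  -9,  14],
 [ -3, -12,  11,  -2]]
Now row reduce the product.
R2 ← R2 + (5/7)·R1: [0, 30/7, -48/7, 18/7]
R3 ← R3 + (1/7)·R1: [0, -50/7, 80/7, -30/7]
R3 ← R3 + (5/3)·R2: [0, 0, 0, 0]
2 nonzero rows, so rank(MB) = 2.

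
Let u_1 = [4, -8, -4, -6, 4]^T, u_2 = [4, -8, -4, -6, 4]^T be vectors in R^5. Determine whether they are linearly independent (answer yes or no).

Form the matrix with these vectors as rows and row reduce.
R2 ← R2 − R1: [0, 0, 0, 0, 0]
1 nonzero row, so the 2 vectors span a space of dimension 1.
Since 1 < 2, the vectors are linearly dependent.

no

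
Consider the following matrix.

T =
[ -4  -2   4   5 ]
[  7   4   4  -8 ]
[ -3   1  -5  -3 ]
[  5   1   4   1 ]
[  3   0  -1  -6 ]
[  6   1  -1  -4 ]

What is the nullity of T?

0

Row reduce to echelon form.
R2 ← R2 + (7/4)·R1: [0, 1/2, 11, 3/4]
R3 ← R3 − (3/4)·R1: [0, 5/2, -8, -27/4]
R4 ← R4 + (5/4)·R1: [0, -3/2, 9, 29/4]
R5 ← R5 + (3/4)·R1: [0, -3/2, 2, -9/4]
R6 ← R6 + (3/2)·R1: [0, -2, 5, 7/2]
R3 ← R3 − (5)·R2: [0, 0, -63, -21/2]
R4 ← R4 + (3)·R2: [0, 0, 42, 19/2]
R5 ← R5 + (3)·R2: [0, 0, 35, 0]
R6 ← R6 + (4)·R2: [0, 0, 49, 13/2]
R4 ← R4 + (2/3)·R3: [0, 0, 0, 5/2]
R5 ← R5 + (5/9)·R3: [0, 0, 0, -35/6]
R6 ← R6 + (7/9)·R3: [0, 0, 0, -5/3]
R5 ← R5 + (7/3)·R4: [0, 0, 0, 0]
R6 ← R6 + (2/3)·R4: [0, 0, 0, 0]
4 nonzero rows, so rank(T) = 4.
T has 4 columns; by rank–nullity, nullity = 4 − 4 = 0.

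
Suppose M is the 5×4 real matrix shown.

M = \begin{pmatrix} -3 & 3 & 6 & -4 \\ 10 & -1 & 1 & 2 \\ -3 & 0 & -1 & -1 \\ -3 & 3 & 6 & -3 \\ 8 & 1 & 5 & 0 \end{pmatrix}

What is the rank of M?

Row reduce to echelon form.
R2 ← R2 + (10/3)·R1: [0, 9, 21, -34/3]
R3 ← R3 − R1: [0, -3, -7, 3]
R4 ← R4 − R1: [0, 0, 0, 1]
R5 ← R5 + (8/3)·R1: [0, 9, 21, -32/3]
R3 ← R3 + (1/3)·R2: [0, 0, 0, -7/9]
R5 ← R5 − R2: [0, 0, 0, 2/3]
R4 ← R4 + (9/7)·R3: [0, 0, 0, 0]
R5 ← R5 + (6/7)·R3: [0, 0, 0, 0]
Echelon form has 3 nonzero rows, so rank(M) = 3.

3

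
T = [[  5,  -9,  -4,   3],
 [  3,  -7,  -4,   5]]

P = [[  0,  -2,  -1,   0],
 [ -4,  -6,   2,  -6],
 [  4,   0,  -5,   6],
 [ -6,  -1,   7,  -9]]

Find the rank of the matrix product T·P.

First compute TP:
[[  2,  41,  18,   3],
 [-18,  31,  38, -27]]
Now row reduce the product.
R2 ← R2 + (9)·R1: [0, 400, 200, 0]
2 nonzero rows, so rank(TP) = 2.

2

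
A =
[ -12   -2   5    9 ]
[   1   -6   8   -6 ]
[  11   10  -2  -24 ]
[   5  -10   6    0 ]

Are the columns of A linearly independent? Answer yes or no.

yes

Row reduce A to echelon form.
R2 ← R2 + (1/12)·R1: [0, -37/6, 101/12, -21/4]
R3 ← R3 + (11/12)·R1: [0, 49/6, 31/12, -63/4]
R4 ← R4 + (5/12)·R1: [0, -65/6, 97/12, 15/4]
R3 ← R3 + (49/37)·R2: [0, 0, 508/37, -840/37]
R4 ← R4 − (65/37)·R2: [0, 0, -248/37, 480/37]
R4 ← R4 + (62/127)·R3: [0, 0, 0, 240/127]
4 pivots among 4 columns.
Every column is a pivot column, so the columns are linearly independent.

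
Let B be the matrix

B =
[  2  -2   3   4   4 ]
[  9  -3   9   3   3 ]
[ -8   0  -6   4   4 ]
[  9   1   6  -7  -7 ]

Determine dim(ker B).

3

Row reduce to echelon form.
R2 ← R2 − (9/2)·R1: [0, 6, -9/2, -15, -15]
R3 ← R3 + (4)·R1: [0, -8, 6, 20, 20]
R4 ← R4 − (9/2)·R1: [0, 10, -15/2, -25, -25]
R3 ← R3 + (4/3)·R2: [0, 0, 0, 0, 0]
R4 ← R4 − (5/3)·R2: [0, 0, 0, 0, 0]
2 nonzero rows, so rank(B) = 2.
B has 5 columns; by rank–nullity, nullity = 5 − 2 = 3.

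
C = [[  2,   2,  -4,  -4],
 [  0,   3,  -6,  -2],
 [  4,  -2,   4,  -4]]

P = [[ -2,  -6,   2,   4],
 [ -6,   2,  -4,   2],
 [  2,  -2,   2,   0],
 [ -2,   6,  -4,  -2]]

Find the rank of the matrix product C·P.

First compute CP:
[[-16, -24,   4,  20],
 [-26,   6, -16,  10],
 [ 20, -60,  40,  20]]
Now row reduce the product.
R2 ← R2 − (13/8)·R1: [0, 45, -45/2, -45/2]
R3 ← R3 + (5/4)·R1: [0, -90, 45, 45]
R3 ← R3 + (2)·R2: [0, 0, 0, 0]
2 nonzero rows, so rank(CP) = 2.

2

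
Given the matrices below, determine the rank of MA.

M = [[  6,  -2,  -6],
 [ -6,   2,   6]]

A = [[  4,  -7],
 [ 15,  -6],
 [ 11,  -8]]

First compute MA:
[[-72,  18],
 [ 72, -18]]
Now row reduce the product.
R2 ← R2 + R1: [0, 0]
1 nonzero row, so rank(MA) = 1.

1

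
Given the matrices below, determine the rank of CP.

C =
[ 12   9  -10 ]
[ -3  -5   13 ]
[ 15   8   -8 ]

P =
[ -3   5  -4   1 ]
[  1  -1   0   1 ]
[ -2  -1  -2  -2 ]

First compute CP:
[[ -7,  61, -28,  41],
 [-22, -23, -14, -34],
 [-21,  75, -44,  39]]
Now row reduce the product.
R2 ← R2 − (22/7)·R1: [0, -1503/7, 74, -1140/7]
R3 ← R3 − (3)·R1: [0, -108, 40, -84]
R3 ← R3 − (84/167)·R2: [0, 0, 464/167, -348/167]
3 nonzero rows, so rank(CP) = 3.

3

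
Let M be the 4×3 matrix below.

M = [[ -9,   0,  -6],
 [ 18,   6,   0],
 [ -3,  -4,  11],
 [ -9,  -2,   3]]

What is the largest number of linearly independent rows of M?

Row reduce to echelon form.
R2 ← R2 + (2)·R1: [0, 6, -12]
R3 ← R3 − (1/3)·R1: [0, -4, 13]
R4 ← R4 − R1: [0, -2, 9]
R3 ← R3 + (2/3)·R2: [0, 0, 5]
R4 ← R4 + (1/3)·R2: [0, 0, 5]
R4 ← R4 − R3: [0, 0, 0]
Echelon form has 3 nonzero rows, so rank(M) = 3.
The rank gives the maximum number of linearly independent rows: 3.

3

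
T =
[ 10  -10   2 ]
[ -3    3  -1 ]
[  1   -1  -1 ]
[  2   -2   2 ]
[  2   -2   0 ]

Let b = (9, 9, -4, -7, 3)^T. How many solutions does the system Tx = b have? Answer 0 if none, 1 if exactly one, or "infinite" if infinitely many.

Row reduce the augmented matrix [T | b].
R2 ← R2 + (3/10)·R1: [0, 0, -2/5, 117/10]
R3 ← R3 − (1/10)·R1: [0, 0, -6/5, -49/10]
R4 ← R4 − (1/5)·R1: [0, 0, 8/5, -44/5]
R5 ← R5 − (1/5)·R1: [0, 0, -2/5, 6/5]
R3 ← R3 − (3)·R2: [0, 0, 0, -40]
R4 ← R4 + (4)·R2: [0, 0, 0, 38]
R5 ← R5 − R2: [0, 0, 0, -21/2]
R4 ← R4 + (19/20)·R3: [0, 0, 0, 0]
R5 ← R5 − (21/80)·R3: [0, 0, 0, 0]
The echelon form has 3 nonzero rows; the last pivot sits in the augmented column, so rank(T) = 2 but rank([T|b]) = 3.
Since the ranks differ, the system is inconsistent.
It has no solutions.

0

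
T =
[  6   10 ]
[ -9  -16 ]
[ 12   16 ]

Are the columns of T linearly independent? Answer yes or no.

Row reduce T to echelon form.
R2 ← R2 + (3/2)·R1: [0, -1]
R3 ← R3 − (2)·R1: [0, -4]
R3 ← R3 − (4)·R2: [0, 0]
2 pivots among 2 columns.
Every column is a pivot column, so the columns are linearly independent.

yes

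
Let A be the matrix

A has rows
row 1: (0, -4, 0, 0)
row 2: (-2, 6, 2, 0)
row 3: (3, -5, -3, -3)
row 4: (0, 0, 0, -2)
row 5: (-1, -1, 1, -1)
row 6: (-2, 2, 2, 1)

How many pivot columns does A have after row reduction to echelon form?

Row reduce to echelon form.
Swap R1 ↔ R2
R3 ← R3 + (3/2)·R1: [0, 4, 0, -3]
R5 ← R5 − (1/2)·R1: [0, -4, 0, -1]
R6 ← R6 − R1: [0, -4, 0, 1]
R3 ← R3 + R2: [0, 0, 0, -3]
R5 ← R5 − R2: [0, 0, 0, -1]
R6 ← R6 − R2: [0, 0, 0, 1]
R4 ← R4 − (2/3)·R3: [0, 0, 0, 0]
R5 ← R5 − (1/3)·R3: [0, 0, 0, 0]
R6 ← R6 + (1/3)·R3: [0, 0, 0, 0]
Echelon form has 3 nonzero rows, so rank(A) = 3.
Each nonzero row contributes one pivot column: 3 pivot columns.

3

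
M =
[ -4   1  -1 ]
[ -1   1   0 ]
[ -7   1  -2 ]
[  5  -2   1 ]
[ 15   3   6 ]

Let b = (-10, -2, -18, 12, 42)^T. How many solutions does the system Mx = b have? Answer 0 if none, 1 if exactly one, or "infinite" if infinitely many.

infinite

Row reduce the augmented matrix [M | b].
R2 ← R2 − (1/4)·R1: [0, 3/4, 1/4, 1/2]
R3 ← R3 − (7/4)·R1: [0, -3/4, -1/4, -1/2]
R4 ← R4 + (5/4)·R1: [0, -3/4, -1/4, -1/2]
R5 ← R5 + (15/4)·R1: [0, 27/4, 9/4, 9/2]
R3 ← R3 + R2: [0, 0, 0, 0]
R4 ← R4 + R2: [0, 0, 0, 0]
R5 ← R5 − (9)·R2: [0, 0, 0, 0]
The echelon form has 2 nonzero rows, and every pivot lies in the first 3 columns, so rank(M) = rank([M|b]) = 2.
The system is consistent.
rank = 2 < 3 unknowns, so there are infinitely many solutions.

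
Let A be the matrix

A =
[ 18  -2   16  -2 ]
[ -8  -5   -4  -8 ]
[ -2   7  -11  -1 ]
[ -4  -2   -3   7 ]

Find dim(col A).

Row reduce to echelon form.
R2 ← R2 + (4/9)·R1: [0, -53/9, 28/9, -80/9]
R3 ← R3 + (1/9)·R1: [0, 61/9, -83/9, -11/9]
R4 ← R4 + (2/9)·R1: [0, -22/9, 5/9, 59/9]
R3 ← R3 + (61/53)·R2: [0, 0, -299/53, -607/53]
R4 ← R4 − (22/53)·R2: [0, 0, -39/53, 543/53]
R4 ← R4 − (3/23)·R3: [0, 0, 0, 270/23]
Echelon form has 4 nonzero rows, so rank(A) = 4.
The column space has dimension equal to the rank: 4.

4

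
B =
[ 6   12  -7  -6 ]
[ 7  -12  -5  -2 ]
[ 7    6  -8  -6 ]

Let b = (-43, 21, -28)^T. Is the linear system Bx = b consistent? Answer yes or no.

yes

Row reduce the augmented matrix [B | b].
R2 ← R2 − (7/6)·R1: [0, -26, 19/6, 5, 427/6]
R3 ← R3 − (7/6)·R1: [0, -8, 1/6, 1, 133/6]
R3 ← R3 − (4/13)·R2: [0, 0, -21/26, -7/13, 7/26]
The echelon form has 3 nonzero rows, and every pivot lies in the first 4 columns, so rank(B) = rank([B|b]) = 3.
The system is consistent.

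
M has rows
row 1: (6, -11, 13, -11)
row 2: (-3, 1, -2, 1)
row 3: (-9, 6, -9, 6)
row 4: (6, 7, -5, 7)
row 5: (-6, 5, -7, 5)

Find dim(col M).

2

Row reduce to echelon form.
R2 ← R2 + (1/2)·R1: [0, -9/2, 9/2, -9/2]
R3 ← R3 + (3/2)·R1: [0, -21/2, 21/2, -21/2]
R4 ← R4 − R1: [0, 18, -18, 18]
R5 ← R5 + R1: [0, -6, 6, -6]
R3 ← R3 − (7/3)·R2: [0, 0, 0, 0]
R4 ← R4 + (4)·R2: [0, 0, 0, 0]
R5 ← R5 − (4/3)·R2: [0, 0, 0, 0]
Echelon form has 2 nonzero rows, so rank(M) = 2.
The column space has dimension equal to the rank: 2.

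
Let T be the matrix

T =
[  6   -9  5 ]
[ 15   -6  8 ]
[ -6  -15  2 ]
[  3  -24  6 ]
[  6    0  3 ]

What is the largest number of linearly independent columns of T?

3

Row reduce to echelon form.
R2 ← R2 − (5/2)·R1: [0, 33/2, -9/2]
R3 ← R3 + R1: [0, -24, 7]
R4 ← R4 − (1/2)·R1: [0, -39/2, 7/2]
R5 ← R5 − R1: [0, 9, -2]
R3 ← R3 + (16/11)·R2: [0, 0, 5/11]
R4 ← R4 + (13/11)·R2: [0, 0, -20/11]
R5 ← R5 − (6/11)·R2: [0, 0, 5/11]
R4 ← R4 + (4)·R3: [0, 0, 0]
R5 ← R5 − R3: [0, 0, 0]
Echelon form has 3 nonzero rows, so rank(T) = 3.
The rank gives the maximum number of linearly independent columns: 3.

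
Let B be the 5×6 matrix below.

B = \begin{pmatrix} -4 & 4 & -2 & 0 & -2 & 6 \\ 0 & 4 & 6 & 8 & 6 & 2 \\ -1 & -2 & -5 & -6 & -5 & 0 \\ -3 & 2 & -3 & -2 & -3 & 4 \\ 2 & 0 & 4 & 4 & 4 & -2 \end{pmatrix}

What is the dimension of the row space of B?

Row reduce to echelon form.
R3 ← R3 − (1/4)·R1: [0, -3, -9/2, -6, -9/2, -3/2]
R4 ← R4 − (3/4)·R1: [0, -1, -3/2, -2, -3/2, -1/2]
R5 ← R5 + (1/2)·R1: [0, 2, 3, 4, 3, 1]
R3 ← R3 + (3/4)·R2: [0, 0, 0, 0, 0, 0]
R4 ← R4 + (1/4)·R2: [0, 0, 0, 0, 0, 0]
R5 ← R5 − (1/2)·R2: [0, 0, 0, 0, 0, 0]
Echelon form has 2 nonzero rows, so rank(B) = 2.
The row space has dimension equal to the rank: 2.

2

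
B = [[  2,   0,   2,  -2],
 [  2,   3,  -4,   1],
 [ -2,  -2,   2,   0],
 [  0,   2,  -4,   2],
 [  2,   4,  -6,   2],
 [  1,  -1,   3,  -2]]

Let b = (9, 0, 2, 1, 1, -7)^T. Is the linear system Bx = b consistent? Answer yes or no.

Row reduce the augmented matrix [B | b].
R2 ← R2 − R1: [0, 3, -6, 3, -9]
R3 ← R3 + R1: [0, -2, 4, -2, 11]
R5 ← R5 − R1: [0, 4, -8, 4, -8]
R6 ← R6 − (1/2)·R1: [0, -1, 2, -1, -23/2]
R3 ← R3 + (2/3)·R2: [0, 0, 0, 0, 5]
R4 ← R4 − (2/3)·R2: [0, 0, 0, 0, 7]
R5 ← R5 − (4/3)·R2: [0, 0, 0, 0, 4]
R6 ← R6 + (1/3)·R2: [0, 0, 0, 0, -29/2]
R4 ← R4 − (7/5)·R3: [0, 0, 0, 0, 0]
R5 ← R5 − (4/5)·R3: [0, 0, 0, 0, 0]
R6 ← R6 + (29/10)·R3: [0, 0, 0, 0, 0]
The echelon form has 3 nonzero rows; the last pivot sits in the augmented column, so rank(B) = 2 but rank([B|b]) = 3.
Since the ranks differ, the system is inconsistent.

no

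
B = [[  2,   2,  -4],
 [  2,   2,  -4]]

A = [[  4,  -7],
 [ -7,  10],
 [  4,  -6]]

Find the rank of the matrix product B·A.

1

First compute BA:
[[-22,  30],
 [-22,  30]]
Now row reduce the product.
R2 ← R2 − R1: [0, 0]
1 nonzero row, so rank(BA) = 1.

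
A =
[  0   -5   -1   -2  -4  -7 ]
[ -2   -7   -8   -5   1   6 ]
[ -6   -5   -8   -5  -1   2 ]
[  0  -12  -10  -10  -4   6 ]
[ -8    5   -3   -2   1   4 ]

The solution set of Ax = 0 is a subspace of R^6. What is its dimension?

Row reduce to echelon form.
Swap R1 ↔ R2
R3 ← R3 − (3)·R1: [0, 16, 16, 10, -4, -16]
R5 ← R5 − (4)·R1: [0, 33, 29, 18, -3, -20]
R3 ← R3 + (16/5)·R2: [0, 0, 64/5, 18/5, -84/5, -192/5]
R4 ← R4 − (12/5)·R2: [0, 0, -38/5, -26/5, 28/5, 114/5]
R5 ← R5 + (33/5)·R2: [0, 0, 112/5, 24/5, -147/5, -331/5]
R4 ← R4 + (19/32)·R3: [0, 0, 0, -49/16, -35/8, 0]
R5 ← R5 − (7/4)·R3: [0, 0, 0, -3/2, 0, 1]
R5 ← R5 − (24/49)·R4: [0, 0, 0, 0, 15/7, 1]
5 nonzero rows, so rank(A) = 5.
A has 6 columns; by rank–nullity, nullity = 6 − 5 = 1.

1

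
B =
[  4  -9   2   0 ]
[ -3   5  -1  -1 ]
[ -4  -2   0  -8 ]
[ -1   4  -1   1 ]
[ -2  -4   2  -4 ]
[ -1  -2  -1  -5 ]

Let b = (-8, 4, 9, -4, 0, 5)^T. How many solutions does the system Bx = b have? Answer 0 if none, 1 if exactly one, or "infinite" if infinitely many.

Row reduce the augmented matrix [B | b].
R2 ← R2 + (3/4)·R1: [0, -7/4, 1/2, -1, -2]
R3 ← R3 + R1: [0, -11, 2, -8, 1]
R4 ← R4 + (1/4)·R1: [0, 7/4, -1/2, 1, -6]
R5 ← R5 + (1/2)·R1: [0, -17/2, 3, -4, -4]
R6 ← R6 + (1/4)·R1: [0, -17/4, -1/2, -5, 3]
R3 ← R3 − (44/7)·R2: [0, 0, -8/7, -12/7, 95/7]
R4 ← R4 + R2: [0, 0, 0, 0, -8]
R5 ← R5 − (34/7)·R2: [0, 0, 4/7, 6/7, 40/7]
R6 ← R6 − (17/7)·R2: [0, 0, -12/7, -18/7, 55/7]
R5 ← R5 + (1/2)·R3: [0, 0, 0, 0, 25/2]
R6 ← R6 − (3/2)·R3: [0, 0, 0, 0, -25/2]
R5 ← R5 + (25/16)·R4: [0, 0, 0, 0, 0]
R6 ← R6 − (25/16)·R4: [0, 0, 0, 0, 0]
The echelon form has 4 nonzero rows; the last pivot sits in the augmented column, so rank(B) = 3 but rank([B|b]) = 4.
Since the ranks differ, the system is inconsistent.
It has no solutions.

0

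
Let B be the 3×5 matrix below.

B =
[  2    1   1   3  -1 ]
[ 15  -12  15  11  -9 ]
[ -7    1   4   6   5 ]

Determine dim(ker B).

Row reduce to echelon form.
R2 ← R2 − (15/2)·R1: [0, -39/2, 15/2, -23/2, -3/2]
R3 ← R3 + (7/2)·R1: [0, 9/2, 15/2, 33/2, 3/2]
R3 ← R3 + (3/13)·R2: [0, 0, 120/13, 180/13, 15/13]
3 nonzero rows, so rank(B) = 3.
B has 5 columns; by rank–nullity, nullity = 5 − 3 = 2.

2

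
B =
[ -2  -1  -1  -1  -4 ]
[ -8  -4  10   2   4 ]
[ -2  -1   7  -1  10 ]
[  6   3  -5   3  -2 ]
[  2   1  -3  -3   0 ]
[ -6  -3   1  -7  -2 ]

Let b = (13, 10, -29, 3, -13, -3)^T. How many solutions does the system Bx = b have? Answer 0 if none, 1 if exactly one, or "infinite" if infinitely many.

Row reduce the augmented matrix [B | b].
R2 ← R2 − (4)·R1: [0, 0, 14, 6, 20, -42]
R3 ← R3 − R1: [0, 0, 8, 0, 14, -42]
R4 ← R4 + (3)·R1: [0, 0, -8, 0, -14, 42]
R5 ← R5 + R1: [0, 0, -4, -4, -4, 0]
R6 ← R6 − (3)·R1: [0, 0, 4, -4, 10, -42]
R3 ← R3 − (4/7)·R2: [0, 0, 0, -24/7, 18/7, -18]
R4 ← R4 + (4/7)·R2: [0, 0, 0, 24/7, -18/7, 18]
R5 ← R5 + (2/7)·R2: [0, 0, 0, -16/7, 12/7, -12]
R6 ← R6 − (2/7)·R2: [0, 0, 0, -40/7, 30/7, -30]
R4 ← R4 + R3: [0, 0, 0, 0, 0, 0]
R5 ← R5 − (2/3)·R3: [0, 0, 0, 0, 0, 0]
R6 ← R6 − (5/3)·R3: [0, 0, 0, 0, 0, 0]
The echelon form has 3 nonzero rows, and every pivot lies in the first 5 columns, so rank(B) = rank([B|b]) = 3.
The system is consistent.
rank = 3 < 5 unknowns, so there are infinitely many solutions.

infinite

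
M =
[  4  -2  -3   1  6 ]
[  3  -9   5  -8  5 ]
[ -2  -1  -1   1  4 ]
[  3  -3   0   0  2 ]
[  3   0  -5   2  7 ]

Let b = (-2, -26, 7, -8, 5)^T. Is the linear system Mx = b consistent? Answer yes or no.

Row reduce the augmented matrix [M | b].
R2 ← R2 − (3/4)·R1: [0, -15/2, 29/4, -35/4, 1/2, -49/2]
R3 ← R3 + (1/2)·R1: [0, -2, -5/2, 3/2, 7, 6]
R4 ← R4 − (3/4)·R1: [0, -3/2, 9/4, -3/4, -5/2, -13/2]
R5 ← R5 − (3/4)·R1: [0, 3/2, -11/4, 5/4, 5/2, 13/2]
R3 ← R3 − (4/15)·R2: [0, 0, -133/30, 23/6, 103/15, 188/15]
R4 ← R4 − (1/5)·R2: [0, 0, 4/5, 1, -13/5, -8/5]
R5 ← R5 + (1/5)·R2: [0, 0, -13/10, -1/2, 13/5, 8/5]
R4 ← R4 + (24/133)·R3: [0, 0, 0, 225/133, -181/133, 88/133]
R5 ← R5 − (39/133)·R3: [0, 0, 0, -216/133, 78/133, -276/133]
R5 ← R5 + (24/25)·R4: [0, 0, 0, 0, -18/25, -36/25]
The echelon form has 5 nonzero rows, and every pivot lies in the first 5 columns, so rank(M) = rank([M|b]) = 5.
The system is consistent.

yes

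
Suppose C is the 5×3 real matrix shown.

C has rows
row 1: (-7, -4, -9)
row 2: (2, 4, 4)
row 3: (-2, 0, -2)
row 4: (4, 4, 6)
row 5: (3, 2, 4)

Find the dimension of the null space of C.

Row reduce to echelon form.
R2 ← R2 + (2/7)·R1: [0, 20/7, 10/7]
R3 ← R3 − (2/7)·R1: [0, 8/7, 4/7]
R4 ← R4 + (4/7)·R1: [0, 12/7, 6/7]
R5 ← R5 + (3/7)·R1: [0, 2/7, 1/7]
R3 ← R3 − (2/5)·R2: [0, 0, 0]
R4 ← R4 − (3/5)·R2: [0, 0, 0]
R5 ← R5 − (1/10)·R2: [0, 0, 0]
2 nonzero rows, so rank(C) = 2.
C has 3 columns; by rank–nullity, nullity = 3 − 2 = 1.

1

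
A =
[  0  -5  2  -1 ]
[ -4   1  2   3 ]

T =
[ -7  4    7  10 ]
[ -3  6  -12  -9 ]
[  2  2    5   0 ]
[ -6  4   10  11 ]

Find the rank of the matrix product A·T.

2

First compute AT:
[[ 25, -30,  60,  34],
 [ 11,   6,   0, -16]]
Now row reduce the product.
R2 ← R2 − (11/25)·R1: [0, 96/5, -132/5, -774/25]
2 nonzero rows, so rank(AT) = 2.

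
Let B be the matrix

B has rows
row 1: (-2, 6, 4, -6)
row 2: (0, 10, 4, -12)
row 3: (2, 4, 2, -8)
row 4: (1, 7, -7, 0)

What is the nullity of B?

Row reduce to echelon form.
R3 ← R3 + R1: [0, 10, 6, -14]
R4 ← R4 + (1/2)·R1: [0, 10, -5, -3]
R3 ← R3 − R2: [0, 0, 2, -2]
R4 ← R4 − R2: [0, 0, -9, 9]
R4 ← R4 + (9/2)·R3: [0, 0, 0, 0]
3 nonzero rows, so rank(B) = 3.
B has 4 columns; by rank–nullity, nullity = 4 − 3 = 1.

1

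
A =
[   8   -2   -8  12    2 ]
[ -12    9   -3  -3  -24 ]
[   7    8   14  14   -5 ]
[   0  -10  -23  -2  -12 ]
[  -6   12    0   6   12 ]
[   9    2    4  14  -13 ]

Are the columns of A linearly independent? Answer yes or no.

no

Row reduce A to echelon form.
R2 ← R2 + (3/2)·R1: [0, 6, -15, 15, -21]
R3 ← R3 − (7/8)·R1: [0, 39/4, 21, 7/2, -27/4]
R5 ← R5 + (3/4)·R1: [0, 21/2, -6, 15, 27/2]
R6 ← R6 − (9/8)·R1: [0, 17/4, 13, 1/2, -61/4]
R3 ← R3 − (13/8)·R2: [0, 0, 363/8, -167/8, 219/8]
R4 ← R4 + (5/3)·R2: [0, 0, -48, 23, -47]
R5 ← R5 − (7/4)·R2: [0, 0, 81/4, -45/4, 201/4]
R6 ← R6 − (17/24)·R2: [0, 0, 189/8, -81/8, -3/8]
R4 ← R4 + (128/121)·R3: [0, 0, 0, 111/121, -2183/121]
R5 ← R5 − (54/121)·R3: [0, 0, 0, -234/121, 4602/121]
R6 ← R6 − (63/121)·R3: [0, 0, 0, 90/121, -1770/121]
R5 ← R5 + (78/37)·R4: [0, 0, 0, 0, 0]
R6 ← R6 − (30/37)·R4: [0, 0, 0, 0, 0]
4 pivots among 5 columns.
Only 4 < 5 pivot columns, so the columns are linearly dependent.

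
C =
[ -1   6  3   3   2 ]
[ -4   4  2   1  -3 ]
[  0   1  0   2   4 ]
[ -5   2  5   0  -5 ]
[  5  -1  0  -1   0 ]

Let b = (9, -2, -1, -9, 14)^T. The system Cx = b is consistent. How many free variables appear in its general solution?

Row reduce the augmented matrix [C | b].
R2 ← R2 − (4)·R1: [0, -20, -10, -11, -11, -38]
R4 ← R4 − (5)·R1: [0, -28, -10, -15, -15, -54]
R5 ← R5 + (5)·R1: [0, 29, 15, 14, 10, 59]
R3 ← R3 + (1/20)·R2: [0, 0, -1/2, 29/20, 69/20, -29/10]
R4 ← R4 − (7/5)·R2: [0, 0, 4, 2/5, 2/5, -4/5]
R5 ← R5 + (29/20)·R2: [0, 0, 1/2, -39/20, -119/20, 39/10]
R4 ← R4 + (8)·R3: [0, 0, 0, 12, 28, -24]
R5 ← R5 + R3: [0, 0, 0, -1/2, -5/2, 1]
R5 ← R5 + (1/24)·R4: [0, 0, 0, 0, -4/3, 0]
The echelon form has 5 nonzero rows, and every pivot lies in the first 5 columns, so rank(C) = rank([C|b]) = 5.
The system is consistent.
Free variables = (unknowns) − (rank) = 5 − 5 = 0.

0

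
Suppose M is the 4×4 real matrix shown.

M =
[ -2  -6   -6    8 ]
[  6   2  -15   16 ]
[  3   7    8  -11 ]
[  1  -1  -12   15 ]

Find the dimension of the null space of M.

Row reduce to echelon form.
R2 ← R2 + (3)·R1: [0, -16, -33, 40]
R3 ← R3 + (3/2)·R1: [0, -2, -1, 1]
R4 ← R4 + (1/2)·R1: [0, -4, -15, 19]
R3 ← R3 − (1/8)·R2: [0, 0, 25/8, -4]
R4 ← R4 − (1/4)·R2: [0, 0, -27/4, 9]
R4 ← R4 + (54/25)·R3: [0, 0, 0, 9/25]
4 nonzero rows, so rank(M) = 4.
M has 4 columns; by rank–nullity, nullity = 4 − 4 = 0.

0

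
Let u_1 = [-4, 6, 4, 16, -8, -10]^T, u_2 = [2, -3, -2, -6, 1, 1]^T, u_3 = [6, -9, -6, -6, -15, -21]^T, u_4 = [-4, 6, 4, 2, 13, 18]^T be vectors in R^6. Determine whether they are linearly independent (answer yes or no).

no

Form the matrix with these vectors as rows and row reduce.
R2 ← R2 + (1/2)·R1: [0, 0, 0, 2, -3, -4]
R3 ← R3 + (3/2)·R1: [0, 0, 0, 18, -27, -36]
R4 ← R4 − R1: [0, 0, 0, -14, 21, 28]
R3 ← R3 − (9)·R2: [0, 0, 0, 0, 0, 0]
R4 ← R4 + (7)·R2: [0, 0, 0, 0, 0, 0]
2 nonzero rows, so the 4 vectors span a space of dimension 2.
Since 2 < 4, the vectors are linearly dependent.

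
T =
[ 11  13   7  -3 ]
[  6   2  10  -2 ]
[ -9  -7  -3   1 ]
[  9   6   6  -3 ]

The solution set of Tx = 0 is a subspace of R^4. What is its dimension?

0

Row reduce to echelon form.
R2 ← R2 − (6/11)·R1: [0, -56/11, 68/11, -4/11]
R3 ← R3 + (9/11)·R1: [0, 40/11, 30/11, -16/11]
R4 ← R4 − (9/11)·R1: [0, -51/11, 3/11, -6/11]
R3 ← R3 + (5/7)·R2: [0, 0, 50/7, -12/7]
R4 ← R4 − (51/56)·R2: [0, 0, -75/14, -3/14]
R4 ← R4 + (3/4)·R3: [0, 0, 0, -3/2]
4 nonzero rows, so rank(T) = 4.
T has 4 columns; by rank–nullity, nullity = 4 − 4 = 0.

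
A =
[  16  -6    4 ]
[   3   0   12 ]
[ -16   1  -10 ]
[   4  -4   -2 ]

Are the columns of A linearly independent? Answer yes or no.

yes

Row reduce A to echelon form.
R2 ← R2 − (3/16)·R1: [0, 9/8, 45/4]
R3 ← R3 + R1: [0, -5, -6]
R4 ← R4 − (1/4)·R1: [0, -5/2, -3]
R3 ← R3 + (40/9)·R2: [0, 0, 44]
R4 ← R4 + (20/9)·R2: [0, 0, 22]
R4 ← R4 − (1/2)·R3: [0, 0, 0]
3 pivots among 3 columns.
Every column is a pivot column, so the columns are linearly independent.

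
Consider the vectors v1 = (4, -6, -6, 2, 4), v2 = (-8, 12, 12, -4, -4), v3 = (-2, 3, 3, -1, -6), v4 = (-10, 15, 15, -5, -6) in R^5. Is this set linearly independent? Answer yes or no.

no

Form the matrix with these vectors as rows and row reduce.
R2 ← R2 + (2)·R1: [0, 0, 0, 0, 4]
R3 ← R3 + (1/2)·R1: [0, 0, 0, 0, -4]
R4 ← R4 + (5/2)·R1: [0, 0, 0, 0, 4]
R3 ← R3 + R2: [0, 0, 0, 0, 0]
R4 ← R4 − R2: [0, 0, 0, 0, 0]
2 nonzero rows, so the 4 vectors span a space of dimension 2.
Since 2 < 4, the vectors are linearly dependent.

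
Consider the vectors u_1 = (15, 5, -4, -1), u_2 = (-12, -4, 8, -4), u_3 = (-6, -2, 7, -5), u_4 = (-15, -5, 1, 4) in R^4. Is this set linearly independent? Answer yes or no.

no

Form the matrix with these vectors as rows and row reduce.
R2 ← R2 + (4/5)·R1: [0, 0, 24/5, -24/5]
R3 ← R3 + (2/5)·R1: [0, 0, 27/5, -27/5]
R4 ← R4 + R1: [0, 0, -3, 3]
R3 ← R3 − (9/8)·R2: [0, 0, 0, 0]
R4 ← R4 + (5/8)·R2: [0, 0, 0, 0]
2 nonzero rows, so the 4 vectors span a space of dimension 2.
Since 2 < 4, the vectors are linearly dependent.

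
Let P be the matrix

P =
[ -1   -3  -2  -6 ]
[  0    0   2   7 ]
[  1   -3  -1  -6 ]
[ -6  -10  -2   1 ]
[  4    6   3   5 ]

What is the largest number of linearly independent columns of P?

3

Row reduce to echelon form.
R3 ← R3 + R1: [0, -6, -3, -12]
R4 ← R4 − (6)·R1: [0, 8, 10, 37]
R5 ← R5 + (4)·R1: [0, -6, -5, -19]
Swap R2 ↔ R3
R4 ← R4 + (4/3)·R2: [0, 0, 6, 21]
R5 ← R5 − R2: [0, 0, -2, -7]
R4 ← R4 − (3)·R3: [0, 0, 0, 0]
R5 ← R5 + R3: [0, 0, 0, 0]
Echelon form has 3 nonzero rows, so rank(P) = 3.
The rank gives the maximum number of linearly independent columns: 3.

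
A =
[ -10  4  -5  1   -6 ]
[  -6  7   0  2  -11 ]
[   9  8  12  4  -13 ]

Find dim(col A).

Row reduce to echelon form.
R2 ← R2 − (3/5)·R1: [0, 23/5, 3, 7/5, -37/5]
R3 ← R3 + (9/10)·R1: [0, 58/5, 15/2, 49/10, -92/5]
R3 ← R3 − (58/23)·R2: [0, 0, -3/46, 63/46, 6/23]
Echelon form has 3 nonzero rows, so rank(A) = 3.
The column space has dimension equal to the rank: 3.

3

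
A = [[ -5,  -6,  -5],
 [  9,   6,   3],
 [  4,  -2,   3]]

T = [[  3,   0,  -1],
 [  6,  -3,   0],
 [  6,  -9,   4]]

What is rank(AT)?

First compute AT:
[[-81,  63, -15],
 [ 81, -45,   3],
 [ 18, -21,   8]]
Now row reduce the product.
R2 ← R2 + R1: [0, 18, -12]
R3 ← R3 + (2/9)·R1: [0, -7, 14/3]
R3 ← R3 + (7/18)·R2: [0, 0, 0]
2 nonzero rows, so rank(AT) = 2.

2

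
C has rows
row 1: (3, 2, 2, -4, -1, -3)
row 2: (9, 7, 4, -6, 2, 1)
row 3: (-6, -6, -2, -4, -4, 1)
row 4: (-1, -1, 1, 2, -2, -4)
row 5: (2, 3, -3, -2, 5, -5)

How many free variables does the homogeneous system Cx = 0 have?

Row reduce to echelon form.
R2 ← R2 − (3)·R1: [0, 1, -2, 6, 5, 10]
R3 ← R3 + (2)·R1: [0, -2, 2, -12, -6, -5]
R4 ← R4 + (1/3)·R1: [0, -1/3, 5/3, 2/3, -7/3, -5]
R5 ← R5 − (2/3)·R1: [0, 5/3, -13/3, 2/3, 17/3, -3]
R3 ← R3 + (2)·R2: [0, 0, -2, 0, 4, 15]
R4 ← R4 + (1/3)·R2: [0, 0, 1, 8/3, -2/3, -5/3]
R5 ← R5 − (5/3)·R2: [0, 0, -1, -28/3, -8/3, -59/3]
R4 ← R4 + (1/2)·R3: [0, 0, 0, 8/3, 4/3, 35/6]
R5 ← R5 − (1/2)·R3: [0, 0, 0, -28/3, -14/3, -163/6]
R5 ← R5 + (7/2)·R4: [0, 0, 0, 0, 0, -27/4]
5 nonzero rows, so rank(C) = 5.
C has 6 columns; by rank–nullity, nullity = 6 − 5 = 1.

1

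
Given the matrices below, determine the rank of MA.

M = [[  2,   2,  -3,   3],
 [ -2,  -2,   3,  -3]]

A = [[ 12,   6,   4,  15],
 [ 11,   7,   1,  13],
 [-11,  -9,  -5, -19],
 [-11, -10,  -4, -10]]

1

First compute MA:
[[ 46,  23,  13,  83],
 [-46, -23, -13, -83]]
Now row reduce the product.
R2 ← R2 + R1: [0, 0, 0, 0]
1 nonzero row, so rank(MA) = 1.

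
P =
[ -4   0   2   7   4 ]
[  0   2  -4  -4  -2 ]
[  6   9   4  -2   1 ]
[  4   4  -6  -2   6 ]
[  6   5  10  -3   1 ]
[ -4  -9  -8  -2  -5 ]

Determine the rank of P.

5

Row reduce to echelon form.
R3 ← R3 + (3/2)·R1: [0, 9, 7, 17/2, 7]
R4 ← R4 + R1: [0, 4, -4, 5, 10]
R5 ← R5 + (3/2)·R1: [0, 5, 13, 15/2, 7]
R6 ← R6 − R1: [0, -9, -10, -9, -9]
R3 ← R3 − (9/2)·R2: [0, 0, 25, 53/2, 16]
R4 ← R4 − (2)·R2: [0, 0, 4, 13, 14]
R5 ← R5 − (5/2)·R2: [0, 0, 23, 35/2, 12]
R6 ← R6 + (9/2)·R2: [0, 0, -28, -27, -18]
R4 ← R4 − (4/25)·R3: [0, 0, 0, 219/25, 286/25]
R5 ← R5 − (23/25)·R3: [0, 0, 0, -172/25, -68/25]
R6 ← R6 + (28/25)·R3: [0, 0, 0, 67/25, -2/25]
R5 ← R5 + (172/219)·R4: [0, 0, 0, 0, 1372/219]
R6 ← R6 − (67/219)·R4: [0, 0, 0, 0, -784/219]
R6 ← R6 + (4/7)·R5: [0, 0, 0, 0, 0]
Echelon form has 5 nonzero rows, so rank(P) = 5.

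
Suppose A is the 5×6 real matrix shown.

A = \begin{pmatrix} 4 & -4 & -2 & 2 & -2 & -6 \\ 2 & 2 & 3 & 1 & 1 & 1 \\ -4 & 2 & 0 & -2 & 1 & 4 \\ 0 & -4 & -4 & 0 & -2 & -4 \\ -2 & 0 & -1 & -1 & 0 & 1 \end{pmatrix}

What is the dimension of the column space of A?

Row reduce to echelon form.
R2 ← R2 − (1/2)·R1: [0, 4, 4, 0, 2, 4]
R3 ← R3 + R1: [0, -2, -2, 0, -1, -2]
R5 ← R5 + (1/2)·R1: [0, -2, -2, 0, -1, -2]
R3 ← R3 + (1/2)·R2: [0, 0, 0, 0, 0, 0]
R4 ← R4 + R2: [0, 0, 0, 0, 0, 0]
R5 ← R5 + (1/2)·R2: [0, 0, 0, 0, 0, 0]
Echelon form has 2 nonzero rows, so rank(A) = 2.
The column space has dimension equal to the rank: 2.

2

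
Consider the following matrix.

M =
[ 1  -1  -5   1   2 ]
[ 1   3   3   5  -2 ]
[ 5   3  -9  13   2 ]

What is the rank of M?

Row reduce to echelon form.
R2 ← R2 − R1: [0, 4, 8, 4, -4]
R3 ← R3 − (5)·R1: [0, 8, 16, 8, -8]
R3 ← R3 − (2)·R2: [0, 0, 0, 0, 0]
Echelon form has 2 nonzero rows, so rank(M) = 2.

2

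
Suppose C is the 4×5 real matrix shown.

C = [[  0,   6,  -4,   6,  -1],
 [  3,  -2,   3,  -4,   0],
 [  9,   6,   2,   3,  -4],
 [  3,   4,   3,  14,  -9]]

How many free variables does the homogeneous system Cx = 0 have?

2

Row reduce to echelon form.
Swap R1 ↔ R2
R3 ← R3 − (3)·R1: [0, 12, -7, 15, -4]
R4 ← R4 − R1: [0, 6, 0, 18, -9]
R3 ← R3 − (2)·R2: [0, 0, 1, 3, -2]
R4 ← R4 − R2: [0, 0, 4, 12, -8]
R4 ← R4 − (4)·R3: [0, 0, 0, 0, 0]
3 nonzero rows, so rank(C) = 3.
C has 5 columns; by rank–nullity, nullity = 5 − 3 = 2.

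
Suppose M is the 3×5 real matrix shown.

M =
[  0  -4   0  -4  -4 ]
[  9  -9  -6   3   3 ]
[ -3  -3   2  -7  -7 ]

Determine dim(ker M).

3

Row reduce to echelon form.
Swap R1 ↔ R2
R3 ← R3 + (1/3)·R1: [0, -6, 0, -6, -6]
R3 ← R3 − (3/2)·R2: [0, 0, 0, 0, 0]
2 nonzero rows, so rank(M) = 2.
M has 5 columns; by rank–nullity, nullity = 5 − 2 = 3.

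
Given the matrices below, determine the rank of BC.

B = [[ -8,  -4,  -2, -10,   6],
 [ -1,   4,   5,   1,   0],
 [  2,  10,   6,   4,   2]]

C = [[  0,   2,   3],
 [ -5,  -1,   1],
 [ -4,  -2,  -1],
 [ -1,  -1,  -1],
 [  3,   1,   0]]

2

First compute BC:
[[ 56,   8, -16],
 [-41, -17,  -5],
 [-72, -20,   6]]
Now row reduce the product.
R2 ← R2 + (41/56)·R1: [0, -78/7, -117/7]
R3 ← R3 + (9/7)·R1: [0, -68/7, -102/7]
R3 ← R3 − (34/39)·R2: [0, 0, 0]
2 nonzero rows, so rank(BC) = 2.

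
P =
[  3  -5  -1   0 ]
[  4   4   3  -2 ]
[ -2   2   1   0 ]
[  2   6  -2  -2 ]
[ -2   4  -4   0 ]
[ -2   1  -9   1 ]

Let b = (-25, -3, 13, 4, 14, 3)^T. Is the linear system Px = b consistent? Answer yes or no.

Row reduce the augmented matrix [P | b].
R2 ← R2 − (4/3)·R1: [0, 32/3, 13/3, -2, 91/3]
R3 ← R3 + (2/3)·R1: [0, -4/3, 1/3, 0, -11/3]
R4 ← R4 − (2/3)·R1: [0, 28/3, -4/3, -2, 62/3]
R5 ← R5 + (2/3)·R1: [0, 2/3, -14/3, 0, -8/3]
R6 ← R6 + (2/3)·R1: [0, -7/3, -29/3, 1, -41/3]
R3 ← R3 + (1/8)·R2: [0, 0, 7/8, -1/4, 1/8]
R4 ← R4 − (7/8)·R2: [0, 0, -41/8, -1/4, -47/8]
R5 ← R5 − (1/16)·R2: [0, 0, -79/16, 1/8, -73/16]
R6 ← R6 + (7/32)·R2: [0, 0, -279/32, 9/16, -225/32]
R4 ← R4 + (41/7)·R3: [0, 0, 0, -12/7, -36/7]
R5 ← R5 + (79/14)·R3: [0, 0, 0, -9/7, -27/7]
R6 ← R6 + (279/28)·R3: [0, 0, 0, -27/14, -81/14]
R5 ← R5 − (3/4)·R4: [0, 0, 0, 0, 0]
R6 ← R6 − (9/8)·R4: [0, 0, 0, 0, 0]
The echelon form has 4 nonzero rows, and every pivot lies in the first 4 columns, so rank(P) = rank([P|b]) = 4.
The system is consistent.

yes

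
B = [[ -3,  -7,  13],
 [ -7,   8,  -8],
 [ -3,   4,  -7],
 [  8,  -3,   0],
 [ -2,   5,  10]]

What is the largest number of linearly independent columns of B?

Row reduce to echelon form.
R2 ← R2 − (7/3)·R1: [0, 73/3, -115/3]
R3 ← R3 − R1: [0, 11, -20]
R4 ← R4 + (8/3)·R1: [0, -65/3, 104/3]
R5 ← R5 − (2/3)·R1: [0, 29/3, 4/3]
R3 ← R3 − (33/73)·R2: [0, 0, -195/73]
R4 ← R4 + (65/73)·R2: [0, 0, 39/73]
R5 ← R5 − (29/73)·R2: [0, 0, 1209/73]
R4 ← R4 + (1/5)·R3: [0, 0, 0]
R5 ← R5 + (31/5)·R3: [0, 0, 0]
Echelon form has 3 nonzero rows, so rank(B) = 3.
The rank gives the maximum number of linearly independent columns: 3.

3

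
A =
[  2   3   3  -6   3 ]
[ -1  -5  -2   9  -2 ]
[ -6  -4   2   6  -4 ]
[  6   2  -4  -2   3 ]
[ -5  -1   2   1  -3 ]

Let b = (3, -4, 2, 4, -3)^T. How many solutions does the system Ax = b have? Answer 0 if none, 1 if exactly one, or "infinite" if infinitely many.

Row reduce the augmented matrix [A | b].
R2 ← R2 + (1/2)·R1: [0, -7/2, -1/2, 6, -1/2, -5/2]
R3 ← R3 + (3)·R1: [0, 5, 11, -12, 5, 11]
R4 ← R4 − (3)·R1: [0, -7, -13, 16, -6, -5]
R5 ← R5 + (5/2)·R1: [0, 13/2, 19/2, -14, 9/2, 9/2]
R3 ← R3 + (10/7)·R2: [0, 0, 72/7, -24/7, 30/7, 52/7]
R4 ← R4 − (2)·R2: [0, 0, -12, 4, -5, 0]
R5 ← R5 + (13/7)·R2: [0, 0, 60/7, -20/7, 25/7, -1/7]
R4 ← R4 + (7/6)·R3: [0, 0, 0, 0, 0, 26/3]
R5 ← R5 − (5/6)·R3: [0, 0, 0, 0, 0, -19/3]
R5 ← R5 + (19/26)·R4: [0, 0, 0, 0, 0, 0]
The echelon form has 4 nonzero rows; the last pivot sits in the augmented column, so rank(A) = 3 but rank([A|b]) = 4.
Since the ranks differ, the system is inconsistent.
It has no solutions.

0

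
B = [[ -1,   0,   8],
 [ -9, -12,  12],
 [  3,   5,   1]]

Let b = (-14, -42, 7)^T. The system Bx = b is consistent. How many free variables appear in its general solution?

1

Row reduce the augmented matrix [B | b].
R2 ← R2 − (9)·R1: [0, -12, -60, 84]
R3 ← R3 + (3)·R1: [0, 5, 25, -35]
R3 ← R3 + (5/12)·R2: [0, 0, 0, 0]
The echelon form has 2 nonzero rows, and every pivot lies in the first 3 columns, so rank(B) = rank([B|b]) = 2.
The system is consistent.
Free variables = (unknowns) − (rank) = 3 − 2 = 1.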